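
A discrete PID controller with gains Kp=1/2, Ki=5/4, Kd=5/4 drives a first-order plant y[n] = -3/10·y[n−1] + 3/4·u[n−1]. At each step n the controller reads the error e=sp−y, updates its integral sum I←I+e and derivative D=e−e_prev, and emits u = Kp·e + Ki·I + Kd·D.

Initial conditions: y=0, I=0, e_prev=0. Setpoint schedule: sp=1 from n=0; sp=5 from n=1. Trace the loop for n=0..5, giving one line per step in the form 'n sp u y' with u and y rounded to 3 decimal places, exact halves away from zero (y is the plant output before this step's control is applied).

(exact arithmetic carried between steps; '≈' marks a value shown rounded to 6 d.p. or computed from one; I and e_prev carry over from the previous line; the table rounds u and y to 3 d.p., halves away from zero)
n=0: y=0, sp=1, e=sp−y=1; I=1, D=e−e_prev=1; u=1/2·1+5/4·1+5/4·1=3; next y=-3/10·0+3/4·3=2.25
n=1: y=2.25, sp=5, e=sp−y=2.75; I=3.75, D=e−e_prev=1.75; u=1/2·2.75+5/4·3.75+5/4·1.75=8.25; next y=-3/10·2.25+3/4·8.25=5.5125
n=2: y=5.5125, sp=5, e=sp−y=-0.5125; I=3.2375, D=e−e_prev=-3.2625; u=1/2·(-0.5125)+5/4·3.2375+5/4·(-3.2625)=-0.2875; next y=-3/10·5.5125+3/4·(-0.2875)=-1.869375
n=3: y=-1.869375, sp=5, e=sp−y=6.869375; I=10.106875, D=e−e_prev=7.381875; u=1/2·6.869375+5/4·10.106875+5/4·7.381875=25.295625; next y=-3/10·(-1.869375)+3/4·25.295625≈19.532531
n=4: y≈19.532531, sp=5, e=sp−y≈-14.532531; I≈-4.425656, D=e−e_prev≈-21.401906; u=1/2·(-14.532531)+5/4·(-4.425656)+5/4·(-21.401906)≈-39.550719; next y=-3/10·19.532531+3/4·(-39.550719)≈-35.522798
n=5: y≈-35.522798, sp=5, e=sp−y≈40.522798; I≈36.097142, D=e−e_prev≈55.055330; u=1/2·40.522798+5/4·36.097142+5/4·55.055330≈134.201989; next y=-3/10·(-35.522798)+3/4·134.201989≈111.308331

0 1 3.000 0.000
1 5 8.250 2.250
2 5 -0.288 5.513
3 5 25.296 -1.869
4 5 -39.551 19.533
5 5 134.202 -35.523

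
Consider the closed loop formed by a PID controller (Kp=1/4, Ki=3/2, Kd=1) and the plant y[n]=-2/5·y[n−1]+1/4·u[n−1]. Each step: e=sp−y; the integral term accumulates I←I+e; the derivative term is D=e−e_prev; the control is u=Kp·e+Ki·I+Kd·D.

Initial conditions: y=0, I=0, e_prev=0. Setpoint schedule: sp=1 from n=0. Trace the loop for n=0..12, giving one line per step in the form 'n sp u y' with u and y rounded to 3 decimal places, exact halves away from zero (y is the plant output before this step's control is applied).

(exact arithmetic carried between steps; '≈' marks a value shown rounded to 6 d.p. or computed from one; I and e_prev carry over from the previous line; the table rounds u and y to 3 d.p., halves away from zero)
n=0: y=0, sp=1, e=sp−y=1; I=1, D=e−e_prev=1; u=1/4·1+3/2·1+1·1=2.75; next y=-2/5·0+1/4·2.75=0.6875
n=1: y=0.6875, sp=1, e=sp−y=0.3125; I=1.3125, D=e−e_prev=-0.6875; u=1/4·0.3125+3/2·1.3125+1·(-0.6875)=1.359375; next y=-2/5·0.6875+1/4·1.359375≈0.064844
n=2: y≈0.064844, sp=1, e=sp−y≈0.935156; I≈2.247656, D=e−e_prev≈0.622656; u=1/4·0.935156+3/2·2.247656+1·0.622656≈4.227930; next y=-2/5·0.064844+1/4·4.227930≈1.031045
n=3: y≈1.031045, sp=1, e=sp−y≈-0.031045; I≈2.216611, D=e−e_prev≈-0.966201; u=1/4·(-0.031045)+3/2·2.216611+1·(-0.966201)≈2.350955; next y=-2/5·1.031045+1/4·2.350955≈0.175321
n=4: y≈0.175321, sp=1, e=sp−y≈0.824679; I≈3.041291, D=e−e_prev≈0.855724; u=1/4·0.824679+3/2·3.041291+1·0.855724≈5.623830; next y=-2/5·0.175321+1/4·5.623830≈1.335829
n=5: y≈1.335829, sp=1, e=sp−y≈-0.335829; I≈2.705461, D=e−e_prev≈-1.160509; u=1/4·(-0.335829)+3/2·2.705461+1·(-1.160509)≈2.813726; next y=-2/5·1.335829+1/4·2.813726≈0.169100
n=6: y≈0.169100, sp=1, e=sp−y≈0.830900; I≈3.536362, D=e−e_prev≈1.166729; u=1/4·0.830900+3/2·3.536362+1·1.166729≈6.678997; next y=-2/5·0.169100+1/4·6.678997≈1.602109
n=7: y≈1.602109, sp=1, e=sp−y≈-0.602109; I≈2.934252, D=e−e_prev≈-1.433009; u=1/4·(-0.602109)+3/2·2.934252+1·(-1.433009)≈2.817842; next y=-2/5·1.602109+1/4·2.817842≈0.063617
n=8: y≈0.063617, sp=1, e=sp−y≈0.936383; I≈3.870636, D=e−e_prev≈1.538492; u=1/4·0.936383+3/2·3.870636+1·1.538492≈7.578542; next y=-2/5·0.063617+1/4·7.578542≈1.869189
n=9: y≈1.869189, sp=1, e=sp−y≈-0.869189; I≈3.001447, D=e−e_prev≈-1.805572; u=1/4·(-0.869189)+3/2·3.001447+1·(-1.805572)≈2.479301; next y=-2/5·1.869189+1/4·2.479301≈-0.127850
n=10: y≈-0.127850, sp=1, e=sp−y≈1.127850; I≈4.129297, D=e−e_prev≈1.997039; u=1/4·1.127850+3/2·4.129297+1·1.997039≈8.472947; next y=-2/5·(-0.127850)+1/4·8.472947≈2.169377
n=11: y≈2.169377, sp=1, e=sp−y≈-1.169377; I≈2.959920, D=e−e_prev≈-2.297227; u=1/4·(-1.169377)+3/2·2.959920+1·(-2.297227)≈1.850309; next y=-2/5·2.169377+1/4·1.850309≈-0.405173
n=12: y≈-0.405173, sp=1, e=sp−y≈1.405173; I≈4.365094, D=e−e_prev≈2.574550; u=1/4·1.405173+3/2·4.365094+1·2.574550≈9.473484; next y=-2/5·(-0.405173)+1/4·9.473484≈2.530440

0 1 2.750 0.000
1 1 1.359 0.688
2 1 4.228 0.065
3 1 2.351 1.031
4 1 5.624 0.175
5 1 2.814 1.336
6 1 6.679 0.169
7 1 2.818 1.602
8 1 7.579 0.064
9 1 2.479 1.869
10 1 8.473 -0.128
11 1 1.850 2.169
12 1 9.473 -0.405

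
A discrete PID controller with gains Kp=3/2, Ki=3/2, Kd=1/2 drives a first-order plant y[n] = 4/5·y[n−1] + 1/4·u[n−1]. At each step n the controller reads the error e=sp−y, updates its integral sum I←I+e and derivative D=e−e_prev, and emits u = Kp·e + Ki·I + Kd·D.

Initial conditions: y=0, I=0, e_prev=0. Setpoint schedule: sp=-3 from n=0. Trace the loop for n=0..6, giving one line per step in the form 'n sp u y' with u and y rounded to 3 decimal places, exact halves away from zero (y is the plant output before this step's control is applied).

0 -3 -10.500 0.000
1 -3 -4.313 -2.625
2 -3 -4.252 -3.178
3 -3 -2.766 -3.605
4 -3 -2.175 -3.576
5 -3 -1.896 -3.404
6 -3 -1.928 -3.198

(exact arithmetic carried between steps; '≈' marks a value shown rounded to 6 d.p. or computed from one; I and e_prev carry over from the previous line; the table rounds u and y to 3 d.p., halves away from zero)
n=0: y=0, sp=-3, e=sp−y=-3; I=-3, D=e−e_prev=-3; u=3/2·(-3)+3/2·(-3)+1/2·(-3)=-10.5; next y=4/5·0+1/4·(-10.5)=-2.625
n=1: y=-2.625, sp=-3, e=sp−y=-0.375; I=-3.375, D=e−e_prev=2.625; u=3/2·(-0.375)+3/2·(-3.375)+1/2·2.625=-4.3125; next y=4/5·(-2.625)+1/4·(-4.3125)=-3.178125
n=2: y=-3.178125, sp=-3, e=sp−y=0.178125; I=-3.196875, D=e−e_prev=0.553125; u=3/2·0.178125+3/2·(-3.196875)+1/2·0.553125≈-4.251563; next y=4/5·(-3.178125)+1/4·(-4.251563)≈-3.605391
n=3: y≈-3.605391, sp=-3, e=sp−y≈0.605391; I≈-2.591484, D=e−e_prev≈0.427266; u=3/2·0.605391+3/2·(-2.591484)+1/2·0.427266≈-2.765508; next y=4/5·(-3.605391)+1/4·(-2.765508)≈-3.575689
n=4: y≈-3.575689, sp=-3, e=sp−y≈0.575689; I≈-2.015795, D=e−e_prev≈-0.029701; u=3/2·0.575689+3/2·(-2.015795)+1/2·(-0.029701)≈-2.175009; next y=4/5·(-3.575689)+1/4·(-2.175009)≈-3.404304
n=5: y≈-3.404304, sp=-3, e=sp−y≈0.404304; I≈-1.611491, D=e−e_prev≈-0.171386; u=3/2·0.404304+3/2·(-1.611491)+1/2·(-0.171386)≈-1.896474; next y=4/5·(-3.404304)+1/4·(-1.896474)≈-3.197561
n=6: y≈-3.197561, sp=-3, e=sp−y≈0.197561; I≈-1.413930, D=e−e_prev≈-0.206742; u=3/2·0.197561+3/2·(-1.413930)+1/2·(-0.206742)≈-1.927923; next y=4/5·(-3.197561)+1/4·(-1.927923)≈-3.040030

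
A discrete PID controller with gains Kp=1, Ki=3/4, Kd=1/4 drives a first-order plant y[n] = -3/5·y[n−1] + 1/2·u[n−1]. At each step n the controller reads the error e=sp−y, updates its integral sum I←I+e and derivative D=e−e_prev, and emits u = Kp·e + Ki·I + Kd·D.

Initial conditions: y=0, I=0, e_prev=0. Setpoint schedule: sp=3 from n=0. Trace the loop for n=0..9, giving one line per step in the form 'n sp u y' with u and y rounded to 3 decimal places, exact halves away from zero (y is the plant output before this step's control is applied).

0 3 6.000 0.000
1 3 1.500 3.000
2 3 10.350 -1.050
3 3 -1.335 5.805
4 3 18.186 -4.151
5 3 -10.408 11.583
6 3 34.563 -12.154
7 3 -33.461 24.574
8 3 71.637 -31.475
9 3 -88.875 54.703

(exact arithmetic carried between steps; '≈' marks a value shown rounded to 6 d.p. or computed from one; I and e_prev carry over from the previous line; the table rounds u and y to 3 d.p., halves away from zero)
n=0: y=0, sp=3, e=sp−y=3; I=3, D=e−e_prev=3; u=1·3+3/4·3+1/4·3=6; next y=-3/5·0+1/2·6=3
n=1: y=3, sp=3, e=sp−y=0; I=3, D=e−e_prev=-3; u=1·0+3/4·3+1/4·(-3)=1.5; next y=-3/5·3+1/2·1.5=-1.05
n=2: y=-1.05, sp=3, e=sp−y=4.05; I=7.05, D=e−e_prev=4.05; u=1·4.05+3/4·7.05+1/4·4.05=10.35; next y=-3/5·(-1.05)+1/2·10.35=5.805
n=3: y=5.805, sp=3, e=sp−y=-2.805; I=4.245, D=e−e_prev=-6.855; u=1·(-2.805)+3/4·4.245+1/4·(-6.855)=-1.335; next y=-3/5·5.805+1/2·(-1.335)=-4.1505
n=4: y=-4.1505, sp=3, e=sp−y=7.1505; I=11.3955, D=e−e_prev=9.9555; u=1·7.1505+3/4·11.3955+1/4·9.9555=18.186; next y=-3/5·(-4.1505)+1/2·18.186=11.5833
n=5: y=11.5833, sp=3, e=sp−y=-8.5833; I=2.8122, D=e−e_prev=-15.7338; u=1·(-8.5833)+3/4·2.8122+1/4·(-15.7338)=-10.4076; next y=-3/5·11.5833+1/2·(-10.4076)=-12.15378
n=6: y=-12.15378, sp=3, e=sp−y=15.15378; I=17.96598, D=e−e_prev=23.73708; u=1·15.15378+3/4·17.96598+1/4·23.73708=34.562535; next y=-3/5·(-12.15378)+1/2·34.562535≈24.573536
n=7: y≈24.573536, sp=3, e=sp−y≈-21.573536; I≈-3.607556, D=e−e_prev≈-36.727316; u=1·(-21.573536)+3/4·(-3.607556)+1/4·(-36.727316)≈-33.461031; next y=-3/5·24.573536+1/2·(-33.461031)≈-31.474637
n=8: y≈-31.474637, sp=3, e=sp−y≈34.474637; I≈30.867081, D=e−e_prev≈56.048172; u=1·34.474637+3/4·30.867081+1/4·56.048172≈71.636991; next y=-3/5·(-31.474637)+1/2·71.636991≈54.703278
n=9: y≈54.703278, sp=3, e=sp−y≈-51.703278; I≈-20.836196, D=e−e_prev≈-86.177914; u=1·(-51.703278)+3/4·(-20.836196)+1/4·(-86.177914)≈-88.874903; next y=-3/5·54.703278+1/2·(-88.874903)≈-77.259418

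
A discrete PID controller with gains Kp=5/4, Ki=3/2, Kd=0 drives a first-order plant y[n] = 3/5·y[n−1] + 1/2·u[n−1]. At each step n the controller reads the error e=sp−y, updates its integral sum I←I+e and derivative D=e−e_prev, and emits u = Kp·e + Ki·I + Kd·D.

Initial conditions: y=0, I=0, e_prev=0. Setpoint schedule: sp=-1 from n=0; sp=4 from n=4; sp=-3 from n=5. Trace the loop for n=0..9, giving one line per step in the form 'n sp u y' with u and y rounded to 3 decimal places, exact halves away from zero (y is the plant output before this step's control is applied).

0 -1 -2.750 0.000
1 -1 -0.469 -1.375
2 -1 -0.774 -1.059
3 -1 -0.786 -1.023
4 4 12.954 -1.007
5 -3 -17.705 5.873
6 -3 -0.210 -5.329
7 -3 -2.290 -3.302
8 -3 -2.320 -3.126
9 -3 -2.379 -3.036

(exact arithmetic carried between steps; '≈' marks a value shown rounded to 6 d.p. or computed from one; I and e_prev carry over from the previous line; the table rounds u and y to 3 d.p., halves away from zero)
n=0: y=0, sp=-1, e=sp−y=-1; I=-1, D=e−e_prev=-1; u=5/4·(-1)+3/2·(-1)+0·(-1)=-2.75; next y=3/5·0+1/2·(-2.75)=-1.375
n=1: y=-1.375, sp=-1, e=sp−y=0.375; I=-0.625, D=e−e_prev=1.375; u=5/4·0.375+3/2·(-0.625)+0·1.375=-0.46875; next y=3/5·(-1.375)+1/2·(-0.46875)=-1.059375
n=2: y=-1.059375, sp=-1, e=sp−y=0.059375; I=-0.565625, D=e−e_prev=-0.315625; u=5/4·0.059375+3/2·(-0.565625)+0·(-0.315625)≈-0.774219; next y=3/5·(-1.059375)+1/2·(-0.774219)≈-1.022734
n=3: y≈-1.022734, sp=-1, e=sp−y≈0.022734; I≈-0.542891, D=e−e_prev≈-0.036641; u=5/4·0.022734+3/2·(-0.542891)+0·(-0.036641)≈-0.785918; next y=3/5·(-1.022734)+1/2·(-0.785918)≈-1.006600
n=4: y≈-1.006600, sp=4, e=sp−y≈5.006600; I≈4.463709, D=e−e_prev≈4.983865; u=5/4·5.006600+3/2·4.463709+0·4.983865≈12.953813; next y=3/5·(-1.006600)+1/2·12.953813≈5.872947
n=5: y≈5.872947, sp=-3, e=sp−y≈-8.872947; I≈-4.409238, D=e−e_prev≈-13.879546; u=5/4·(-8.872947)+3/2·(-4.409238)+0·(-13.879546)≈-17.705040; next y=3/5·5.872947+1/2·(-17.705040)≈-5.328752
n=6: y≈-5.328752, sp=-3, e=sp−y≈2.328752; I≈-2.080486, D=e−e_prev≈11.201699; u=5/4·2.328752+3/2·(-2.080486)+0·11.201699≈-0.209789; next y=3/5·(-5.328752)+1/2·(-0.209789)≈-3.302146
n=7: y≈-3.302146, sp=-3, e=sp−y≈0.302146; I≈-1.778340, D=e−e_prev≈-2.026606; u=5/4·0.302146+3/2·(-1.778340)+0·(-2.026606)≈-2.289828; next y=3/5·(-3.302146)+1/2·(-2.289828)≈-3.126202
n=8: y≈-3.126202, sp=-3, e=sp−y≈0.126202; I≈-1.652139, D=e−e_prev≈-0.175944; u=5/4·0.126202+3/2·(-1.652139)+0·(-0.175944)≈-2.320456; next y=3/5·(-3.126202)+1/2·(-2.320456)≈-3.035949
n=9: y≈-3.035949, sp=-3, e=sp−y≈0.035949; I≈-1.616190, D=e−e_prev≈-0.090253; u=5/4·0.035949+3/2·(-1.616190)+0·(-0.090253)≈-2.379348; next y=3/5·(-3.035949)+1/2·(-2.379348)≈-3.011244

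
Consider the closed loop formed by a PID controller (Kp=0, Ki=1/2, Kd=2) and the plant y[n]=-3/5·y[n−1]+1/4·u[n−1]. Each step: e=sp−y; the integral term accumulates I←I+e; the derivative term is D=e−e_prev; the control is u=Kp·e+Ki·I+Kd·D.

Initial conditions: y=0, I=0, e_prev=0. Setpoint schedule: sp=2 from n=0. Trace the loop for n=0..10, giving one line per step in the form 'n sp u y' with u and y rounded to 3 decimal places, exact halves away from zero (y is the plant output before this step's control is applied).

0 2 5.000 0.000
1 2 -1.125 1.250
2 2 7.453 -1.031
3 2 -4.377 2.482
4 2 15.072 -2.583
5 2 -12.521 5.318
6 2 30.721 -6.321
7 2 -32.882 11.473
8 2 64.413 -15.104
9 2 -80.865 25.166
10 2 139.297 -35.316

(exact arithmetic carried between steps; '≈' marks a value shown rounded to 6 d.p. or computed from one; I and e_prev carry over from the previous line; the table rounds u and y to 3 d.p., halves away from zero)
n=0: y=0, sp=2, e=sp−y=2; I=2, D=e−e_prev=2; u=0·2+1/2·2+2·2=5; next y=-3/5·0+1/4·5=1.25
n=1: y=1.25, sp=2, e=sp−y=0.75; I=2.75, D=e−e_prev=-1.25; u=0·0.75+1/2·2.75+2·(-1.25)=-1.125; next y=-3/5·1.25+1/4·(-1.125)=-1.03125
n=2: y=-1.03125, sp=2, e=sp−y=3.03125; I=5.78125, D=e−e_prev=2.28125; u=0·3.03125+1/2·5.78125+2·2.28125=7.453125; next y=-3/5·(-1.03125)+1/4·7.453125≈2.482031
n=3: y≈2.482031, sp=2, e=sp−y≈-0.482031; I≈5.299219, D=e−e_prev≈-3.513281; u=0·(-0.482031)+1/2·5.299219+2·(-3.513281)≈-4.376953; next y=-3/5·2.482031+1/4·(-4.376953)≈-2.583457
n=4: y≈-2.583457, sp=2, e=sp−y≈4.583457; I≈9.882676, D=e−e_prev≈5.065488; u=0·4.583457+1/2·9.882676+2·5.065488≈15.072314; next y=-3/5·(-2.583457)+1/4·15.072314≈5.318153
n=5: y≈5.318153, sp=2, e=sp−y≈-3.318153; I≈6.564523, D=e−e_prev≈-7.901610; u=0·(-3.318153)+1/2·6.564523+2·(-7.901610)≈-12.520958; next y=-3/5·5.318153+1/4·(-12.520958)≈-6.321131
n=6: y≈-6.321131, sp=2, e=sp−y≈8.321131; I≈14.885654, D=e−e_prev≈11.639284; u=0·8.321131+1/2·14.885654+2·11.639284≈30.721395; next y=-3/5·(-6.321131)+1/4·30.721395≈11.473028
n=7: y≈11.473028, sp=2, e=sp−y≈-9.473028; I≈5.412627, D=e−e_prev≈-17.794159; u=0·(-9.473028)+1/2·5.412627+2·(-17.794159)≈-32.882004; next y=-3/5·11.473028+1/4·(-32.882004)≈-15.104318
n=8: y≈-15.104318, sp=2, e=sp−y≈17.104318; I≈22.516944, D=e−e_prev≈26.577345; u=0·17.104318+1/2·22.516944+2·26.577345≈64.413163; next y=-3/5·(-15.104318)+1/4·64.413163≈25.165881
n=9: y≈25.165881, sp=2, e=sp−y≈-23.165881; I≈-0.648937, D=e−e_prev≈-40.270199; u=0·(-23.165881)+1/2·(-0.648937)+2·(-40.270199)≈-80.864866; next y=-3/5·25.165881+1/4·(-80.864866)≈-35.315745
n=10: y≈-35.315745, sp=2, e=sp−y≈37.315745; I≈36.666808, D=e−e_prev≈60.481627; u=0·37.315745+1/2·36.666808+2·60.481627≈139.296657; next y=-3/5·(-35.315745)+1/4·139.296657≈56.013611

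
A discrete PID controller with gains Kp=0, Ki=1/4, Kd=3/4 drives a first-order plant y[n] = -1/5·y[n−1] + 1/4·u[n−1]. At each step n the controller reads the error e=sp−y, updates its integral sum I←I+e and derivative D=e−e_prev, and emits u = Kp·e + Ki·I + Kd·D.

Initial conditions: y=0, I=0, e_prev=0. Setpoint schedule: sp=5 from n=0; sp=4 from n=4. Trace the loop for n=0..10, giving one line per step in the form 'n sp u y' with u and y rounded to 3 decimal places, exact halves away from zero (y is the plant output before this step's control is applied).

0 5 5.000 0.000
1 5 1.250 1.250
2 5 4.313 0.063
3 5 3.653 1.066
4 4 4.755 0.700
5 4 5.707 1.049
6 4 6.538 1.217
7 4 7.186 1.391
8 4 7.841 1.518
9 4 8.419 1.657
10 4 8.992 1.773

(exact arithmetic carried between steps; '≈' marks a value shown rounded to 6 d.p. or computed from one; I and e_prev carry over from the previous line; the table rounds u and y to 3 d.p., halves away from zero)
n=0: y=0, sp=5, e=sp−y=5; I=5, D=e−e_prev=5; u=0·5+1/4·5+3/4·5=5; next y=-1/5·0+1/4·5=1.25
n=1: y=1.25, sp=5, e=sp−y=3.75; I=8.75, D=e−e_prev=-1.25; u=0·3.75+1/4·8.75+3/4·(-1.25)=1.25; next y=-1/5·1.25+1/4·1.25=0.0625
n=2: y=0.0625, sp=5, e=sp−y=4.9375; I=13.6875, D=e−e_prev=1.1875; u=0·4.9375+1/4·13.6875+3/4·1.1875=4.3125; next y=-1/5·0.0625+1/4·4.3125=1.065625
n=3: y=1.065625, sp=5, e=sp−y=3.934375; I=17.621875, D=e−e_prev=-1.003125; u=0·3.934375+1/4·17.621875+3/4·(-1.003125)=3.653125; next y=-1/5·1.065625+1/4·3.653125≈0.700156
n=4: y≈0.700156, sp=4, e=sp−y≈3.299844; I≈20.921719, D=e−e_prev≈-0.634531; u=0·3.299844+1/4·20.921719+3/4·(-0.634531)≈4.754531; next y=-1/5·0.700156+1/4·4.754531≈1.048602
n=5: y≈1.048602, sp=4, e=sp−y≈2.951398; I≈23.873117, D=e−e_prev≈-0.348445; u=0·2.951398+1/4·23.873117+3/4·(-0.348445)≈5.706945; next y=-1/5·1.048602+1/4·5.706945≈1.217016
n=6: y≈1.217016, sp=4, e=sp−y≈2.782984; I≈26.656101, D=e−e_prev≈-0.168414; u=0·2.782984+1/4·26.656101+3/4·(-0.168414)≈6.537714; next y=-1/5·1.217016+1/4·6.537714≈1.391025
n=7: y≈1.391025, sp=4, e=sp−y≈2.608975; I≈29.265076, D=e−e_prev≈-0.174009; u=0·2.608975+1/4·29.265076+3/4·(-0.174009)≈7.185762; next y=-1/5·1.391025+1/4·7.185762≈1.518235
n=8: y≈1.518235, sp=4, e=sp−y≈2.481765; I≈31.746840, D=e−e_prev≈-0.127210; u=0·2.481765+1/4·31.746840+3/4·(-0.127210)≈7.841303; next y=-1/5·1.518235+1/4·7.841303≈1.656679
n=9: y≈1.656679, sp=4, e=sp−y≈2.343321; I≈34.090162, D=e−e_prev≈-0.138443; u=0·2.343321+1/4·34.090162+3/4·(-0.138443)≈8.418708; next y=-1/5·1.656679+1/4·8.418708≈1.773341
n=10: y≈1.773341, sp=4, e=sp−y≈2.226659; I≈36.316820, D=e−e_prev≈-0.116663; u=0·2.226659+1/4·36.316820+3/4·(-0.116663)≈8.991708; next y=-1/5·1.773341+1/4·8.991708≈1.893259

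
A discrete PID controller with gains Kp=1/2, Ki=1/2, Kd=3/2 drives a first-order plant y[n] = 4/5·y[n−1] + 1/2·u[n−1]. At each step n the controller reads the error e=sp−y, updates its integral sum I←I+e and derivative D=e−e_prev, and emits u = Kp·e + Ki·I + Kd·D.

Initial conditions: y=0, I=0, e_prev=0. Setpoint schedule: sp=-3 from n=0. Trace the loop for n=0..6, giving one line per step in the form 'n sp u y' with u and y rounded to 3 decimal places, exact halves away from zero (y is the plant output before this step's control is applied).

0 -3 -7.500 0.000
1 -3 4.875 -3.750
2 -3 -8.344 -0.563
3 -3 5.367 -4.622
4 -3 -8.931 -1.014
5 -3 6.145 -5.277
6 -3 -9.430 -1.149

(exact arithmetic carried between steps; '≈' marks a value shown rounded to 6 d.p. or computed from one; I and e_prev carry over from the previous line; the table rounds u and y to 3 d.p., halves away from zero)
n=0: y=0, sp=-3, e=sp−y=-3; I=-3, D=e−e_prev=-3; u=1/2·(-3)+1/2·(-3)+3/2·(-3)=-7.5; next y=4/5·0+1/2·(-7.5)=-3.75
n=1: y=-3.75, sp=-3, e=sp−y=0.75; I=-2.25, D=e−e_prev=3.75; u=1/2·0.75+1/2·(-2.25)+3/2·3.75=4.875; next y=4/5·(-3.75)+1/2·4.875=-0.5625
n=2: y=-0.5625, sp=-3, e=sp−y=-2.4375; I=-4.6875, D=e−e_prev=-3.1875; u=1/2·(-2.4375)+1/2·(-4.6875)+3/2·(-3.1875)=-8.34375; next y=4/5·(-0.5625)+1/2·(-8.34375)=-4.621875
n=3: y=-4.621875, sp=-3, e=sp−y=1.621875; I=-3.065625, D=e−e_prev=4.059375; u=1/2·1.621875+1/2·(-3.065625)+3/2·4.059375≈5.367188; next y=4/5·(-4.621875)+1/2·5.367188≈-1.013906
n=4: y≈-1.013906, sp=-3, e=sp−y≈-1.986094; I≈-5.051719, D=e−e_prev≈-3.607969; u=1/2·(-1.986094)+1/2·(-5.051719)+3/2·(-3.607969)≈-8.930859; next y=4/5·(-1.013906)+1/2·(-8.930859)≈-5.276555
n=5: y≈-5.276555, sp=-3, e=sp−y≈2.276555; I≈-2.775164, D=e−e_prev≈4.262648; u=1/2·2.276555+1/2·(-2.775164)+3/2·4.262648≈6.144668; next y=4/5·(-5.276555)+1/2·6.144668≈-1.148910
n=6: y≈-1.148910, sp=-3, e=sp−y≈-1.851090; I≈-4.626254, D=e−e_prev≈-4.127645; u=1/2·(-1.851090)+1/2·(-4.626254)+3/2·(-4.127645)≈-9.430140; next y=4/5·(-1.148910)+1/2·(-9.430140)≈-5.634198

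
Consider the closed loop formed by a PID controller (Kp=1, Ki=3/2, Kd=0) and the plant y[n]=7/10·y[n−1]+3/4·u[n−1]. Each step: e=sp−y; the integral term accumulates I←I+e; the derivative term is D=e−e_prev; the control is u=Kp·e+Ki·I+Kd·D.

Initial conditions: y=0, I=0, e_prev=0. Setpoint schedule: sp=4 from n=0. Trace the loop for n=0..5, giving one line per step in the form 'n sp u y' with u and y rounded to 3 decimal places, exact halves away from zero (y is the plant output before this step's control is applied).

0 4 10.000 0.000
1 4 -2.750 7.500
2 4 2.781 3.188
3 4 1.176 4.317
4 4 1.733 3.904
5 4 1.555 4.033

(exact arithmetic carried between steps; '≈' marks a value shown rounded to 6 d.p. or computed from one; I and e_prev carry over from the previous line; the table rounds u and y to 3 d.p., halves away from zero)
n=0: y=0, sp=4, e=sp−y=4; I=4, D=e−e_prev=4; u=1·4+3/2·4+0·4=10; next y=7/10·0+3/4·10=7.5
n=1: y=7.5, sp=4, e=sp−y=-3.5; I=0.5, D=e−e_prev=-7.5; u=1·(-3.5)+3/2·0.5+0·(-7.5)=-2.75; next y=7/10·7.5+3/4·(-2.75)=3.1875
n=2: y=3.1875, sp=4, e=sp−y=0.8125; I=1.3125, D=e−e_prev=4.3125; u=1·0.8125+3/2·1.3125+0·4.3125=2.78125; next y=7/10·3.1875+3/4·2.78125≈4.317188
n=3: y≈4.317188, sp=4, e=sp−y≈-0.317188; I≈0.995313, D=e−e_prev≈-1.129688; u=1·(-0.317188)+3/2·0.995313+0·(-1.129688)≈1.175781; next y=7/10·4.317188+3/4·1.175781≈3.903867
n=4: y≈3.903867, sp=4, e=sp−y≈0.096133; I≈1.091445, D=e−e_prev≈0.413320; u=1·0.096133+3/2·1.091445+0·0.413320≈1.733301; next y=7/10·3.903867+3/4·1.733301≈4.032683
n=5: y≈4.032683, sp=4, e=sp−y≈-0.032683; I≈1.058763, D=e−e_prev≈-0.128815; u=1·(-0.032683)+3/2·1.058763+0·(-0.128815)≈1.555461; next y=7/10·4.032683+3/4·1.555461≈3.989474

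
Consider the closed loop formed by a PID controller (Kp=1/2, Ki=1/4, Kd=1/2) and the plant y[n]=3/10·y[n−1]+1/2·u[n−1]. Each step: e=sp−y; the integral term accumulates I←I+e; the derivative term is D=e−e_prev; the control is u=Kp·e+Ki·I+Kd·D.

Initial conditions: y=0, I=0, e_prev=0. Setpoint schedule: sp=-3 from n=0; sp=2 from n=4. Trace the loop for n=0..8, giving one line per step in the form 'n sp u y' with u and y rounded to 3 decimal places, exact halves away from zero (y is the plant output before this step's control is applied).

(exact arithmetic carried between steps; '≈' marks a value shown rounded to 6 d.p. or computed from one; I and e_prev carry over from the previous line; the table rounds u and y to 3 d.p., halves away from zero)
n=0: y=0, sp=-3, e=sp−y=-3; I=-3, D=e−e_prev=-3; u=1/2·(-3)+1/4·(-3)+1/2·(-3)=-3.75; next y=3/10·0+1/2·(-3.75)=-1.875
n=1: y=-1.875, sp=-3, e=sp−y=-1.125; I=-4.125, D=e−e_prev=1.875; u=1/2·(-1.125)+1/4·(-4.125)+1/2·1.875=-0.65625; next y=3/10·(-1.875)+1/2·(-0.65625)=-0.890625
n=2: y=-0.890625, sp=-3, e=sp−y=-2.109375; I=-6.234375, D=e−e_prev=-0.984375; u=1/2·(-2.109375)+1/4·(-6.234375)+1/2·(-0.984375)≈-3.105469; next y=3/10·(-0.890625)+1/2·(-3.105469)≈-1.819922
n=3: y≈-1.819922, sp=-3, e=sp−y≈-1.180078; I≈-7.414453, D=e−e_prev≈0.929297; u=1/2·(-1.180078)+1/4·(-7.414453)+1/2·0.929297≈-1.979004; next y=3/10·(-1.819922)+1/2·(-1.979004)≈-1.535479
n=4: y≈-1.535479, sp=2, e=sp−y≈3.535479; I≈-3.878975, D=e−e_prev≈4.715557; u=1/2·3.535479+1/4·(-3.878975)+1/2·4.715557≈3.155774; next y=3/10·(-1.535479)+1/2·3.155774≈1.117243
n=5: y≈1.117243, sp=2, e=sp−y≈0.882757; I≈-2.996218, D=e−e_prev≈-2.652722; u=1/2·0.882757+1/4·(-2.996218)+1/2·(-2.652722)≈-1.634037; next y=3/10·1.117243+1/2·(-1.634037)≈-0.481846
n=6: y≈-0.481846, sp=2, e=sp−y≈2.481846; I≈-0.514372, D=e−e_prev≈1.599089; u=1/2·2.481846+1/4·(-0.514372)+1/2·1.599089≈1.911874; next y=3/10·(-0.481846)+1/2·1.911874≈0.811383
n=7: y≈0.811383, sp=2, e=sp−y≈1.188617; I≈0.674244, D=e−e_prev≈-1.293229; u=1/2·1.188617+1/4·0.674244+1/2·(-1.293229)≈0.116255; next y=3/10·0.811383+1/2·0.116255≈0.301542
n=8: y≈0.301542, sp=2, e=sp−y≈1.698458; I≈2.372702, D=e−e_prev≈0.509841; u=1/2·1.698458+1/4·2.372702+1/2·0.509841≈1.697325; next y=3/10·0.301542+1/2·1.697325≈0.939125

0 -3 -3.750 0.000
1 -3 -0.656 -1.875
2 -3 -3.105 -0.891
3 -3 -1.979 -1.820
4 2 3.156 -1.535
5 2 -1.634 1.117
6 2 1.912 -0.482
7 2 0.116 0.811
8 2 1.697 0.302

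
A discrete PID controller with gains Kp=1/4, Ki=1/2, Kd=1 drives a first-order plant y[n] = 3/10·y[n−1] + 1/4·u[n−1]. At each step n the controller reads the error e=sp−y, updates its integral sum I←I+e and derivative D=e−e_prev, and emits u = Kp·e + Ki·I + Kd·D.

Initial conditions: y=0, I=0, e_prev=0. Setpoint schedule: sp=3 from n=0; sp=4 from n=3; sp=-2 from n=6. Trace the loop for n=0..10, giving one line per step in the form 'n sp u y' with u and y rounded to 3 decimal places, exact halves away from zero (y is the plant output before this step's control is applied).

0 3 5.250 0.000
1 3 1.453 1.313
2 3 4.581 0.757
3 4 5.820 1.372
4 4 5.884 1.867
5 4 7.158 2.031
6 -2 -2.837 2.399
7 -2 5.511 0.010
8 -2 -0.281 1.381
9 -2 1.214 0.344
10 -2 -1.105 0.407

(exact arithmetic carried between steps; '≈' marks a value shown rounded to 6 d.p. or computed from one; I and e_prev carry over from the previous line; the table rounds u and y to 3 d.p., halves away from zero)
n=0: y=0, sp=3, e=sp−y=3; I=3, D=e−e_prev=3; u=1/4·3+1/2·3+1·3=5.25; next y=3/10·0+1/4·5.25=1.3125
n=1: y=1.3125, sp=3, e=sp−y=1.6875; I=4.6875, D=e−e_prev=-1.3125; u=1/4·1.6875+1/2·4.6875+1·(-1.3125)=1.453125; next y=3/10·1.3125+1/4·1.453125≈0.757031
n=2: y≈0.757031, sp=3, e=sp−y≈2.242969; I≈6.930469, D=e−e_prev≈0.555469; u=1/4·2.242969+1/2·6.930469+1·0.555469≈4.581445; next y=3/10·0.757031+1/4·4.581445≈1.372471
n=3: y≈1.372471, sp=4, e=sp−y≈2.627529; I≈9.557998, D=e−e_prev≈0.384561; u=1/4·2.627529+1/2·9.557998+1·0.384561≈5.820442; next y=3/10·1.372471+1/4·5.820442≈1.866852
n=4: y≈1.866852, sp=4, e=sp−y≈2.133148; I≈11.691146, D=e−e_prev≈-0.494381; u=1/4·2.133148+1/2·11.691146+1·(-0.494381)≈5.884479; next y=3/10·1.866852+1/4·5.884479≈2.031175
n=5: y≈2.031175, sp=4, e=sp−y≈1.968825; I≈13.659971, D=e−e_prev≈-0.164324; u=1/4·1.968825+1/2·13.659971+1·(-0.164324)≈7.157868; next y=3/10·2.031175+1/4·7.157868≈2.398820
n=6: y≈2.398820, sp=-2, e=sp−y≈-4.398820; I≈9.261151, D=e−e_prev≈-6.367644; u=1/4·(-4.398820)+1/2·9.261151+1·(-6.367644)≈-2.836773; next y=3/10·2.398820+1/4·(-2.836773)≈0.010453
n=7: y≈0.010453, sp=-2, e=sp−y≈-2.010453; I≈7.250699, D=e−e_prev≈2.388367; u=1/4·(-2.010453)+1/2·7.250699+1·2.388367≈5.511103; next y=3/10·0.010453+1/4·5.511103≈1.380912
n=8: y≈1.380912, sp=-2, e=sp−y≈-3.380912; I≈3.869787, D=e−e_prev≈-1.370459; u=1/4·(-3.380912)+1/2·3.869787+1·(-1.370459)≈-0.280793; next y=3/10·1.380912+1/4·(-0.280793)≈0.344075
n=9: y≈0.344075, sp=-2, e=sp−y≈-2.344075; I≈1.525712, D=e−e_prev≈1.036836; u=1/4·(-2.344075)+1/2·1.525712+1·1.036836≈1.213674; next y=3/10·0.344075+1/4·1.213674≈0.406641
n=10: y≈0.406641, sp=-2, e=sp−y≈-2.406641; I≈-0.880929, D=e−e_prev≈-0.062566; u=1/4·(-2.406641)+1/2·(-0.880929)+1·(-0.062566)≈-1.104690; next y=3/10·0.406641+1/4·(-1.104690)≈-0.154180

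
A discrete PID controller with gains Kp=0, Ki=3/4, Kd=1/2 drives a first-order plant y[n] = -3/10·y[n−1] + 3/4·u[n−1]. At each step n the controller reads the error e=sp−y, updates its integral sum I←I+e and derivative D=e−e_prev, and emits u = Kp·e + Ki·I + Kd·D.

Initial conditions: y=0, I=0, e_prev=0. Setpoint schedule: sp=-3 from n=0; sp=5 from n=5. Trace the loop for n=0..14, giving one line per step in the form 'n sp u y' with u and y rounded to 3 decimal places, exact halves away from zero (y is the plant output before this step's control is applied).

(exact arithmetic carried between steps; '≈' marks a value shown rounded to 6 d.p. or computed from one; I and e_prev carry over from the previous line; the table rounds u and y to 3 d.p., halves away from zero)
n=0: y=0, sp=-3, e=sp−y=-3; I=-3, D=e−e_prev=-3; u=0·(-3)+3/4·(-3)+1/2·(-3)=-3.75; next y=-3/10·0+3/4·(-3.75)=-2.8125
n=1: y=-2.8125, sp=-3, e=sp−y=-0.1875; I=-3.1875, D=e−e_prev=2.8125; u=0·(-0.1875)+3/4·(-3.1875)+1/2·2.8125=-0.984375; next y=-3/10·(-2.8125)+3/4·(-0.984375)≈0.105469
n=2: y≈0.105469, sp=-3, e=sp−y≈-3.105469; I≈-6.292969, D=e−e_prev≈-2.917969; u=0·(-3.105469)+3/4·(-6.292969)+1/2·(-2.917969)≈-6.178711; next y=-3/10·0.105469+3/4·(-6.178711)≈-4.665674
n=3: y≈-4.665674, sp=-3, e=sp−y≈1.665674; I≈-4.627295, D=e−e_prev≈4.771143; u=0·1.665674+3/4·(-4.627295)+1/2·4.771143≈-1.084900; next y=-3/10·(-4.665674)+3/4·(-1.084900)≈0.586027
n=4: y≈0.586027, sp=-3, e=sp−y≈-3.586027; I≈-8.213322, D=e−e_prev≈-5.251701; u=0·(-3.586027)+3/4·(-8.213322)+1/2·(-5.251701)≈-8.785842; next y=-3/10·0.586027+3/4·(-8.785842)≈-6.765190
n=5: y≈-6.765190, sp=5, e=sp−y≈11.765190; I≈3.551868, D=e−e_prev≈15.351217; u=0·11.765190+3/4·3.551868+1/2·15.351217≈10.339509; next y=-3/10·(-6.765190)+3/4·10.339509≈9.784189
n=6: y≈9.784189, sp=5, e=sp−y≈-4.784189; I≈-1.232321, D=e−e_prev≈-16.549379; u=0·(-4.784189)+3/4·(-1.232321)+1/2·(-16.549379)≈-9.198930; next y=-3/10·9.784189+3/4·(-9.198930)≈-9.834454
n=7: y≈-9.834454, sp=5, e=sp−y≈14.834454; I≈13.602133, D=e−e_prev≈19.618643; u=0·14.834454+3/4·13.602133+1/2·19.618643≈20.010921; next y=-3/10·(-9.834454)+3/4·20.010921≈17.958527
n=8: y≈17.958527, sp=5, e=sp−y≈-12.958527; I≈0.643606, D=e−e_prev≈-27.792982; u=0·(-12.958527)+3/4·0.643606+1/2·(-27.792982)≈-13.413787; next y=-3/10·17.958527+3/4·(-13.413787)≈-15.447898
n=9: y≈-15.447898, sp=5, e=sp−y≈20.447898; I≈21.091504, D=e−e_prev≈33.406425; u=0·20.447898+3/4·21.091504+1/2·33.406425≈32.521841; next y=-3/10·(-15.447898)+3/4·32.521841≈29.025750
n=10: y≈29.025750, sp=5, e=sp−y≈-24.025750; I≈-2.934246, D=e−e_prev≈-44.473648; u=0·(-24.025750)+3/4·(-2.934246)+1/2·(-44.473648)≈-24.437508; next y=-3/10·29.025750+3/4·(-24.437508)≈-27.035856
n=11: y≈-27.035856, sp=5, e=sp−y≈32.035856; I≈29.101610, D=e−e_prev≈56.061606; u=0·32.035856+3/4·29.101610+1/2·56.061606≈49.857011; next y=-3/10·(-27.035856)+3/4·49.857011≈45.503515
n=12: y≈45.503515, sp=5, e=sp−y≈-40.503515; I≈-11.401905, D=e−e_prev≈-72.539371; u=0·(-40.503515)+3/4·(-11.401905)+1/2·(-72.539371)≈-44.821114; next y=-3/10·45.503515+3/4·(-44.821114)≈-47.266890
n=13: y≈-47.266890, sp=5, e=sp−y≈52.266890; I≈40.864985, D=e−e_prev≈92.770405; u=0·52.266890+3/4·40.864985+1/2·92.770405≈77.033942; next y=-3/10·(-47.266890)+3/4·77.033942≈71.955523
n=14: y≈71.955523, sp=5, e=sp−y≈-66.955523; I≈-26.090538, D=e−e_prev≈-119.222413; u=0·(-66.955523)+3/4·(-26.090538)+1/2·(-119.222413)≈-79.179110; next y=-3/10·71.955523+3/4·(-79.179110)≈-80.970990

0 -3 -3.750 0.000
1 -3 -0.984 -2.813
2 -3 -6.179 0.105
3 -3 -1.085 -4.666
4 -3 -8.786 0.586
5 5 10.340 -6.765
6 5 -9.199 9.784
7 5 20.011 -9.834
8 5 -13.414 17.959
9 5 32.522 -15.448
10 5 -24.438 29.026
11 5 49.857 -27.036
12 5 -44.821 45.504
13 5 77.034 -47.267
14 5 -79.179 71.956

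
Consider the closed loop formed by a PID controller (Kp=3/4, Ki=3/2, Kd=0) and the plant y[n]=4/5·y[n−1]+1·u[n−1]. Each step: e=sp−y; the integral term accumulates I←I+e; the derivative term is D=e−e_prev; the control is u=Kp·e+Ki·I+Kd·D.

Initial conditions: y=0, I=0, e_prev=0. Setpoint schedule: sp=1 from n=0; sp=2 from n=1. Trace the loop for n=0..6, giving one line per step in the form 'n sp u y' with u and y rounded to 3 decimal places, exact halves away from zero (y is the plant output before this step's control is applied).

0 1 2.250 0.000
1 2 0.938 2.250
2 2 -0.534 2.738
3 2 0.794 1.656
4 2 0.270 2.118
5 2 0.439 1.964
6 2 0.389 2.010

(exact arithmetic carried between steps; '≈' marks a value shown rounded to 6 d.p. or computed from one; I and e_prev carry over from the previous line; the table rounds u and y to 3 d.p., halves away from zero)
n=0: y=0, sp=1, e=sp−y=1; I=1, D=e−e_prev=1; u=3/4·1+3/2·1+0·1=2.25; next y=4/5·0+1·2.25=2.25
n=1: y=2.25, sp=2, e=sp−y=-0.25; I=0.75, D=e−e_prev=-1.25; u=3/4·(-0.25)+3/2·0.75+0·(-1.25)=0.9375; next y=4/5·2.25+1·0.9375=2.7375
n=2: y=2.7375, sp=2, e=sp−y=-0.7375; I=0.0125, D=e−e_prev=-0.4875; u=3/4·(-0.7375)+3/2·0.0125+0·(-0.4875)=-0.534375; next y=4/5·2.7375+1·(-0.534375)=1.655625
n=3: y=1.655625, sp=2, e=sp−y=0.344375; I=0.356875, D=e−e_prev=1.081875; u=3/4·0.344375+3/2·0.356875+0·1.081875≈0.793594; next y=4/5·1.655625+1·0.793594≈2.118094
n=4: y≈2.118094, sp=2, e=sp−y≈-0.118094; I≈0.238781, D=e−e_prev≈-0.462469; u=3/4·(-0.118094)+3/2·0.238781+0·(-0.462469)≈0.269602; next y=4/5·2.118094+1·0.269602≈1.964077
n=5: y≈1.964077, sp=2, e=sp−y≈0.035923; I≈0.274705, D=e−e_prev≈0.154017; u=3/4·0.035923+3/2·0.274705+0·0.154017≈0.439000; next y=4/5·1.964077+1·0.439000≈2.010261
n=6: y≈2.010261, sp=2, e=sp−y≈-0.010261; I≈0.264444, D=e−e_prev≈-0.046184; u=3/4·(-0.010261)+3/2·0.264444+0·(-0.046184)≈0.388970; next y=4/5·2.010261+1·0.388970≈1.997179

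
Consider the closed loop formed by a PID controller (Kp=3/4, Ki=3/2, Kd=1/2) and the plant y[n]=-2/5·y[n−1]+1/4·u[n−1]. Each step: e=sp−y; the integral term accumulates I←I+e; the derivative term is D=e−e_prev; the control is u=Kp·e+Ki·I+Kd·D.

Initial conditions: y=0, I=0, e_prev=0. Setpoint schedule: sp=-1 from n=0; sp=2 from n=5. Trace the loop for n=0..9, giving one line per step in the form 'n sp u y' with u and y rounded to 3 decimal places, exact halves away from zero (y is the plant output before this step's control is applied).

0 -1 -2.750 0.000
1 -1 -1.859 -0.688
2 -1 -4.040 -0.190
3 -1 -2.960 -0.934
4 -1 -4.992 -0.366
5 2 4.613 -1.102
6 2 -0.015 1.594
7 2 8.089 -0.641
8 2 2.903 2.279
9 2 10.722 -0.186

(exact arithmetic carried between steps; '≈' marks a value shown rounded to 6 d.p. or computed from one; I and e_prev carry over from the previous line; the table rounds u and y to 3 d.p., halves away from zero)
n=0: y=0, sp=-1, e=sp−y=-1; I=-1, D=e−e_prev=-1; u=3/4·(-1)+3/2·(-1)+1/2·(-1)=-2.75; next y=-2/5·0+1/4·(-2.75)=-0.6875
n=1: y=-0.6875, sp=-1, e=sp−y=-0.3125; I=-1.3125, D=e−e_prev=0.6875; u=3/4·(-0.3125)+3/2·(-1.3125)+1/2·0.6875=-1.859375; next y=-2/5·(-0.6875)+1/4·(-1.859375)≈-0.189844
n=2: y≈-0.189844, sp=-1, e=sp−y≈-0.810156; I≈-2.122656, D=e−e_prev≈-0.497656; u=3/4·(-0.810156)+3/2·(-2.122656)+1/2·(-0.497656)≈-4.040430; next y=-2/5·(-0.189844)+1/4·(-4.040430)≈-0.934170
n=3: y≈-0.934170, sp=-1, e=sp−y≈-0.065830; I≈-2.188486, D=e−e_prev≈0.744326; u=3/4·(-0.065830)+3/2·(-2.188486)+1/2·0.744326≈-2.959939; next y=-2/5·(-0.934170)+1/4·(-2.959939)≈-0.366317
n=4: y≈-0.366317, sp=-1, e=sp−y≈-0.633683; I≈-2.822170, D=e−e_prev≈-0.567853; u=3/4·(-0.633683)+3/2·(-2.822170)+1/2·(-0.567853)≈-4.992443; next y=-2/5·(-0.366317)+1/4·(-4.992443)≈-1.101584
n=5: y≈-1.101584, sp=2, e=sp−y≈3.101584; I≈0.279415, D=e−e_prev≈3.735267; u=3/4·3.101584+3/2·0.279415+1/2·3.735267≈4.612944; next y=-2/5·(-1.101584)+1/4·4.612944≈1.593870
n=6: y≈1.593870, sp=2, e=sp−y≈0.406130; I≈0.685545, D=e−e_prev≈-2.695454; u=3/4·0.406130+3/2·0.685545+1/2·(-2.695454)≈-0.014811; next y=-2/5·1.593870+1/4·(-0.014811)≈-0.641251
n=7: y≈-0.641251, sp=2, e=sp−y≈2.641251; I≈3.326796, D=e−e_prev≈2.235120; u=3/4·2.641251+3/2·3.326796+1/2·2.235120≈8.088692; next y=-2/5·(-0.641251)+1/4·8.088692≈2.278673
n=8: y≈2.278673, sp=2, e=sp−y≈-0.278673; I≈3.048123, D=e−e_prev≈-2.919924; u=3/4·(-0.278673)+3/2·3.048123+1/2·(-2.919924)≈2.903217; next y=-2/5·2.278673+1/4·2.903217≈-0.185665
n=9: y≈-0.185665, sp=2, e=sp−y≈2.185665; I≈5.233788, D=e−e_prev≈2.464338; u=3/4·2.185665+3/2·5.233788+1/2·2.464338≈10.722099; next y=-2/5·(-0.185665)+1/4·10.722099≈2.754791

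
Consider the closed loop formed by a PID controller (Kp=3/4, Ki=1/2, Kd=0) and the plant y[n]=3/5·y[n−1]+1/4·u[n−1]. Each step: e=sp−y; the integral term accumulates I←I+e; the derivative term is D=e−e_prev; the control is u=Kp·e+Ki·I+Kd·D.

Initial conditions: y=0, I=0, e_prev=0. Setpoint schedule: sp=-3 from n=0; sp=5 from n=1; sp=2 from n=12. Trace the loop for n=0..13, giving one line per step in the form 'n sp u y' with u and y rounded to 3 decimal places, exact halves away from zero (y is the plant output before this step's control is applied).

0 -3 -3.750 0.000
1 5 5.922 -0.938
2 5 6.571 0.918
3 5 7.018 2.194
4 5 7.325 3.071
5 5 7.536 3.674
6 5 7.681 4.088
7 5 7.781 4.373
8 5 7.849 4.569
9 5 7.896 4.704
10 5 7.929 4.796
11 5 7.951 4.860
12 2 4.216 4.904
13 2 3.899 3.996

(exact arithmetic carried between steps; '≈' marks a value shown rounded to 6 d.p. or computed from one; I and e_prev carry over from the previous line; the table rounds u and y to 3 d.p., halves away from zero)
n=0: y=0, sp=-3, e=sp−y=-3; I=-3, D=e−e_prev=-3; u=3/4·(-3)+1/2·(-3)+0·(-3)=-3.75; next y=3/5·0+1/4·(-3.75)=-0.9375
n=1: y=-0.9375, sp=5, e=sp−y=5.9375; I=2.9375, D=e−e_prev=8.9375; u=3/4·5.9375+1/2·2.9375+0·8.9375=5.921875; next y=3/5·(-0.9375)+1/4·5.921875≈0.917969
n=2: y≈0.917969, sp=5, e=sp−y≈4.082031; I≈7.019531, D=e−e_prev≈-1.855469; u=3/4·4.082031+1/2·7.019531+0·(-1.855469)≈6.571289; next y=3/5·0.917969+1/4·6.571289≈2.193604
n=3: y≈2.193604, sp=5, e=sp−y≈2.806396; I≈9.825928, D=e−e_prev≈-1.275635; u=3/4·2.806396+1/2·9.825928+0·(-1.275635)≈7.017761; next y=3/5·2.193604+1/4·7.017761≈3.070602
n=4: y≈3.070602, sp=5, e=sp−y≈1.929398; I≈11.755325, D=e−e_prev≈-0.876999; u=3/4·1.929398+1/2·11.755325+0·(-0.876999)≈7.324711; next y=3/5·3.070602+1/4·7.324711≈3.673539
n=5: y≈3.673539, sp=5, e=sp−y≈1.326461; I≈13.081786, D=e−e_prev≈-0.602937; u=3/4·1.326461+1/2·13.081786+0·(-0.602937)≈7.535739; next y=3/5·3.673539+1/4·7.535739≈4.088058
n=6: y≈4.088058, sp=5, e=sp−y≈0.911942; I≈13.993728, D=e−e_prev≈-0.414519; u=3/4·0.911942+1/2·13.993728+0·(-0.414519)≈7.680820; next y=3/5·4.088058+1/4·7.680820≈4.373040
n=7: y≈4.373040, sp=5, e=sp−y≈0.626960; I≈14.620688, D=e−e_prev≈-0.284982; u=3/4·0.626960+1/2·14.620688+0·(-0.284982)≈7.780564; next y=3/5·4.373040+1/4·7.780564≈4.568965
n=8: y≈4.568965, sp=5, e=sp−y≈0.431035; I≈15.051723, D=e−e_prev≈-0.195925; u=3/4·0.431035+1/2·15.051723+0·(-0.195925)≈7.849138; next y=3/5·4.568965+1/4·7.849138≈4.703663
n=9: y≈4.703663, sp=5, e=sp−y≈0.296337; I≈15.348060, D=e−e_prev≈-0.134698; u=3/4·0.296337+1/2·15.348060+0·(-0.134698)≈7.896282; next y=3/5·4.703663+1/4·7.896282≈4.796269
n=10: y≈4.796269, sp=5, e=sp−y≈0.203731; I≈15.551791, D=e−e_prev≈-0.092605; u=3/4·0.203731+1/2·15.551791+0·(-0.092605)≈7.928694; next y=3/5·4.796269+1/4·7.928694≈4.859935
n=11: y≈4.859935, sp=5, e=sp−y≈0.140065; I≈15.691856, D=e−e_prev≈-0.063666; u=3/4·0.140065+1/2·15.691856+0·(-0.063666)≈7.950977; next y=3/5·4.859935+1/4·7.950977≈4.903705
n=12: y≈4.903705, sp=2, e=sp−y≈-2.903705; I≈12.788151, D=e−e_prev≈-3.043770; u=3/4·(-2.903705)+1/2·12.788151+0·(-3.043770)≈4.216297; next y=3/5·4.903705+1/4·4.216297≈3.996297
n=13: y≈3.996297, sp=2, e=sp−y≈-1.996297; I≈10.791854, D=e−e_prev≈0.907408; u=3/4·(-1.996297)+1/2·10.791854+0·0.907408≈3.898704; next y=3/5·3.996297+1/4·3.898704≈3.372454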